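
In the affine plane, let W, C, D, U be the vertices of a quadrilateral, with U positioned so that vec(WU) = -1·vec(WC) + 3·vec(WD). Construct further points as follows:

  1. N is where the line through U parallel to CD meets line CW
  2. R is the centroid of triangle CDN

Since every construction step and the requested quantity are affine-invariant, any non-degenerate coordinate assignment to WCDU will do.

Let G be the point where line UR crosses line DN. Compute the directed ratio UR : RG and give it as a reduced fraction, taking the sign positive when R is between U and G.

Assign W = (0, 0), C = (1, 0), D = (0, 1), U = (-1, 3) — the answer is frame-independent, so this choice is without loss of generality.
1. N is where the line through U parallel to CD meets line CW ⇒ N = (2, 0)
2. R is the centroid of triangle CDN ⇒ R = (1, 1/3)
line UR meets DN at G = (4/5, 3/5)
R = U + t·(G−U) with t = 10/9, so UR:RG = 10/9:-1/9

UR:RG = -10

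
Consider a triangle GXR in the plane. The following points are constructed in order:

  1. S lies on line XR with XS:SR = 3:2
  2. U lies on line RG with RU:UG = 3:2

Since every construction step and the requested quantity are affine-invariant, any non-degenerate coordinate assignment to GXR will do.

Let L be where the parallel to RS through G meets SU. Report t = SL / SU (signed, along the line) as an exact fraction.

t = 5/3

Assign G = (0, 0), X = (1, 0), R = (0, 1) — the answer is frame-independent, so this choice is without loss of generality.
1. S lies on line XR with XS:SR = 3:2 ⇒ S = (2/5, 3/5)
2. U lies on line RG with RU:UG = 3:2 ⇒ U = (0, 2/5)
through G parallel to RS: direction (2/5, -2/5); meets SU at L = (-4/15, 4/15)
L = S + t·(U−S) with t = 5/3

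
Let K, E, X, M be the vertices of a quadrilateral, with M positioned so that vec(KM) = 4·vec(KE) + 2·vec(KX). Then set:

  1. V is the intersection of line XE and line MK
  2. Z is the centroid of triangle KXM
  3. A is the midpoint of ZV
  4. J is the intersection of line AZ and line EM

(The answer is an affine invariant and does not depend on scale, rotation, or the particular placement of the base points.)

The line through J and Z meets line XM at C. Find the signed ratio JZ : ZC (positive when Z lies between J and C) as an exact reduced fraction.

JZ:ZC = 21/4

Work in coordinates with K = (0, 0), E = (1, 0), X = (0, 1), M = (4, 2).
1. V is the intersection of line XE and line MK ⇒ V = (2/3, 1/3)
2. Z is the centroid of triangle KXM ⇒ Z = (4/3, 1)
3. A is the midpoint of ZV ⇒ A = (1, 2/3)
4. J is the intersection of line AZ and line EM ⇒ J = (-1, -4/3)
line JZ meets XM at C = (16/9, 13/9)
Z = J + t·(C−J) with t = 21/25, so JZ:ZC = 21/25:4/25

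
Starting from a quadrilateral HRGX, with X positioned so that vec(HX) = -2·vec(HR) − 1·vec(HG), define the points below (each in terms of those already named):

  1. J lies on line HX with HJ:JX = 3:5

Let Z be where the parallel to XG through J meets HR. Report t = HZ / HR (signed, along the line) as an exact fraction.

t = -3/8

Assign H = (0, 0), R = (1, 0), G = (0, 1), X = (-2, -1) — the answer is frame-independent, so this choice is without loss of generality.
1. J lies on line HX with HJ:JX = 3:5 ⇒ J = (-3/4, -3/8)
through J parallel to XG: direction (2, 2); meets HR at Z = (-3/8, 0)
Z = H + t·(R−H) with t = -3/8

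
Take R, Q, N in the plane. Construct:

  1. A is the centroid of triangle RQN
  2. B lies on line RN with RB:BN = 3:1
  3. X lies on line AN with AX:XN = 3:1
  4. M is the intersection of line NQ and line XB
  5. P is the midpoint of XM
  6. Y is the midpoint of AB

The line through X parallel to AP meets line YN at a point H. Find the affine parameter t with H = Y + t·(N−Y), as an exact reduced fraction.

t = 9/7

Work in coordinates with R = (0, 0), Q = (1, 0), N = (0, 1).
1. A is the centroid of triangle RQN ⇒ A = (1/3, 1/3)
2. B lies on line RN with RB:BN = 3:1 ⇒ B = (0, 3/4)
3. X lies on line AN with AX:XN = 3:1 ⇒ X = (1/12, 5/6)
4. M is the intersection of line NQ and line XB ⇒ M = (1/8, 7/8)
5. P is the midpoint of XM ⇒ P = (5/48, 41/48)
6. Y is the midpoint of AB ⇒ Y = (1/6, 13/24)
through X parallel to AP: direction (-11/48, 25/48); meets YN at H = (-1/21, 95/84)
H = Y + t·(N−Y) with t = 9/7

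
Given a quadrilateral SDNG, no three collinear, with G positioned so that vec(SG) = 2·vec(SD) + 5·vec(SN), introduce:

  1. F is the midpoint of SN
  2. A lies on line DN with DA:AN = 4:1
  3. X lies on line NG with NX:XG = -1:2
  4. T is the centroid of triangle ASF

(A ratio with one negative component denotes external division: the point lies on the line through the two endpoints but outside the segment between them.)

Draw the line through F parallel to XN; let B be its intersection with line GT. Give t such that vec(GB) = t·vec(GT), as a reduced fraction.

Choose coordinates S = (0, 0), D = (1, 0), N = (0, 1), G = (2, 5).
1. F is the midpoint of SN ⇒ F = (0, 1/2)
2. A lies on line DN with DA:AN = 4:1 ⇒ A = (1/5, 4/5)
3. X lies on line NG with NX:XG = -1:2 ⇒ X = (-2, -3)
4. T is the centroid of triangle ASF ⇒ T = (1/15, 13/30)
through F parallel to XN: direction (2, 4); meets GT at B = (13/21, 73/42)
B = G + t·(T−G) with t = 5/7

t = 5/7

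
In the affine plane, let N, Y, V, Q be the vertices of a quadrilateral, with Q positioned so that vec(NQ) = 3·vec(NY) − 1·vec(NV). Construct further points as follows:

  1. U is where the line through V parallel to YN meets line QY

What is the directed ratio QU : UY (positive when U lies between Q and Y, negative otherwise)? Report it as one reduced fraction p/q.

Set N = (0, 0), Y = (1, 0), V = (0, 1), Q = (3, -1); any affine frame gives the same invariant.
1. U is where the line through V parallel to YN meets line QY ⇒ U = (-1, 1)
U = Q + t·(Y−Q) with t = 2, so QU:UY = t:(1−t) = 2:-1

QU:UY = -2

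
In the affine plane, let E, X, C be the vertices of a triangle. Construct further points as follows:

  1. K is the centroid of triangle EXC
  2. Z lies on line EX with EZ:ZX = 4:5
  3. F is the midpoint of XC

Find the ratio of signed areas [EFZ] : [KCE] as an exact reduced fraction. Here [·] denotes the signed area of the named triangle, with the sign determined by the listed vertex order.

[EFZ]:[KCE] = -2/3

Assign E = (0, 0), X = (1, 0), C = (0, 1) — the answer is frame-independent, so this choice is without loss of generality.
1. K is the centroid of triangle EXC ⇒ K = (1/3, 1/3)
2. Z lies on line EX with EZ:ZX = 4:5 ⇒ Z = (4/9, 0)
3. F is the midpoint of XC ⇒ F = (1/2, 1/2)
2·[EFZ] = -2/9, 2·[KCE] = 1/3
[EFZ]:[KCE] = -2/9:1/3 = -2/3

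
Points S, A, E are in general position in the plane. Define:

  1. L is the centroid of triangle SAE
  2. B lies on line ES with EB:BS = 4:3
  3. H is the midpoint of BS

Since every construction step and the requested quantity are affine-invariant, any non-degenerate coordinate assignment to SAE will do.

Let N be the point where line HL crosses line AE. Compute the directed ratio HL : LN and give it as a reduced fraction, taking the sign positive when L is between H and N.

HL:LN = 19/14

Set S = (0, 0), A = (1, 0), E = (0, 1); any affine frame gives the same invariant.
1. L is the centroid of triangle SAE ⇒ L = (1/3, 1/3)
2. B lies on line ES with EB:BS = 4:3 ⇒ B = (0, 3/7)
3. H is the midpoint of BS ⇒ H = (0, 3/14)
line HL meets AE at N = (11/19, 8/19)
L = H + t·(N−H) with t = 19/33, so HL:LN = 19/33:14/33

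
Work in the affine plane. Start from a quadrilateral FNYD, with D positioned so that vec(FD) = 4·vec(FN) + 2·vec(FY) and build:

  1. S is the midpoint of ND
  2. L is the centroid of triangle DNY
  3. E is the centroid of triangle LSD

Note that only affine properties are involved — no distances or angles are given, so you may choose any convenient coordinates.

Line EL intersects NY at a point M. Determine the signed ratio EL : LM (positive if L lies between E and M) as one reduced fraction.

Work in coordinates with F = (0, 0), N = (1, 0), Y = (0, 1), D = (4, 2).
1. S is the midpoint of ND ⇒ S = (5/2, 1)
2. L is the centroid of triangle DNY ⇒ L = (5/3, 1)
3. E is the centroid of triangle LSD ⇒ E = (49/18, 4/3)
line EL meets NY at M = (2/5, 3/5)
L = E + t·(M−E) with t = 5/11, so EL:LM = 5/11:6/11

EL:LM = 5/6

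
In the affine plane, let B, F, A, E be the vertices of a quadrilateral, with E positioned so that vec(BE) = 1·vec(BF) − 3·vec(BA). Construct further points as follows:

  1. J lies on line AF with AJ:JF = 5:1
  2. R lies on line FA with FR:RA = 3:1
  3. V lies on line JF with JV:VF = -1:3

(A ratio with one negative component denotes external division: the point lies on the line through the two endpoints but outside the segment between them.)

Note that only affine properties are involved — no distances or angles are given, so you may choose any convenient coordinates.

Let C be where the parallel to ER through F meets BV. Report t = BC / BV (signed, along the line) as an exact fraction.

Work in coordinates with B = (0, 0), F = (1, 0), A = (0, 1), E = (1, -3).
1. J lies on line AF with AJ:JF = 5:1 ⇒ J = (5/6, 1/6)
2. R lies on line FA with FR:RA = 3:1 ⇒ R = (1/4, 3/4)
3. V lies on line JF with JV:VF = -1:3 ⇒ V = (3/4, 1/4)
through F parallel to ER: direction (-3/4, 15/4); meets BV at C = (15/16, 5/16)
C = B + t·(V−B) with t = 5/4

t = 5/4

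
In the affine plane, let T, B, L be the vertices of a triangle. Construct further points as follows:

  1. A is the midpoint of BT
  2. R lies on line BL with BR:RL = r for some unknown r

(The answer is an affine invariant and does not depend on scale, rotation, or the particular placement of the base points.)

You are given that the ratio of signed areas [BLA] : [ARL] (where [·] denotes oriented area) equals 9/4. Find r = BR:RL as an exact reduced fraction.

r = 5/4

Assign T = (0, 0), B = (1, 0), L = (0, 1) — the answer is frame-independent, so this choice is without loss of generality.
1. A is the midpoint of BT ⇒ A = (1/2, 0)
2. With BR:RL = r, write λ = r/(r+1) so R = B + λ·(L−B); R is affine-linear in λ
Every point depending on R is an affine combination of R and λ-independent points, so each such coordinate is linear in λ; the λ² term in each signed area is a multiple of (L−B)×(L−B) = 0, so 2·[BLA] and 2·[ARL] are each linear in λ. Evaluating at λ=0 and λ=1:
  2·[BLA] = 1/2,   2·[ARL] = -1/2·λ + 1/2
So [BLA]:[ARL] = (1/2) / (-1/2·λ + 1/2). Setting this equal to 9/4:
  1/2 = 9/4·(-1/2·λ + 1/2)  ⇒  λ = 5/9
Then r = λ/(1−λ) = (5/9)/(4/9) = 5/4. Check: with r = 5/4, R = (4/9, 5/9) and [BLA]:[ARL] = 9/4 as required.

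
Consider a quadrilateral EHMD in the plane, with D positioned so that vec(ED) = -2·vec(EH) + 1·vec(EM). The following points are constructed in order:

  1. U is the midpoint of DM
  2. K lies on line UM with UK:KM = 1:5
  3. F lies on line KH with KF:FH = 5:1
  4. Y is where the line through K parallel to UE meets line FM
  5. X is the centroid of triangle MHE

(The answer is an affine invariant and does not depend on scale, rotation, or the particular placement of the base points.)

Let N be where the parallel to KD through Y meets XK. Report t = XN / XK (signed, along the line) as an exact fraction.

Set E = (0, 0), H = (1, 0), M = (0, 1), D = (-2, 1); any affine frame gives the same invariant.
1. U is the midpoint of DM ⇒ U = (-1, 1)
2. K lies on line UM with UK:KM = 1:5 ⇒ K = (-5/6, 1)
3. F lies on line KH with KF:FH = 5:1 ⇒ F = (25/36, 1/6)
4. Y is where the line through K parallel to UE meets line FM ⇒ Y = (25/6, -4)
5. X is the centroid of triangle MHE ⇒ X = (1/3, 1/3)
through Y parallel to KD: direction (-7/6, 0); meets XK at N = (95/12, -4)
N = X + t·(K−X) with t = -13/2

t = -13/2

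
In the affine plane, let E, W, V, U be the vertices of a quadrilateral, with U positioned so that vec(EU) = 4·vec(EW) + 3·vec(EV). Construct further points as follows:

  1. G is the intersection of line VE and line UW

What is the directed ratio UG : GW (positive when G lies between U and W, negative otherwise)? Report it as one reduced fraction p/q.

UG:GW = -4

Work in coordinates with E = (0, 0), W = (1, 0), V = (0, 1), U = (4, 3).
1. G is the intersection of line VE and line UW ⇒ G = (0, -1)
G = U + t·(W−U) with t = 4/3, so UG:GW = t:(1−t) = 4/3:-1/3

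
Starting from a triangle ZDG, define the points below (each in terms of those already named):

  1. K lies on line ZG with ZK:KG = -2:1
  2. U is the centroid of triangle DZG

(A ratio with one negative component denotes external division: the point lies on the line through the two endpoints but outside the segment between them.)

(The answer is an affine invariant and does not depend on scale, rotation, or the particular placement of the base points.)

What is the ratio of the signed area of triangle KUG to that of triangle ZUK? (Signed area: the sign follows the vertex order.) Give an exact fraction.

[KUG]:[ZUK] = -1/2

Choose coordinates Z = (0, 0), D = (1, 0), G = (0, 1).
1. K lies on line ZG with ZK:KG = -2:1 ⇒ K = (0, 2)
2. U is the centroid of triangle DZG ⇒ U = (1/3, 1/3)
2·[KUG] = -1/3, 2·[ZUK] = 2/3
[KUG]:[ZUK] = -1/3:2/3 = -1/2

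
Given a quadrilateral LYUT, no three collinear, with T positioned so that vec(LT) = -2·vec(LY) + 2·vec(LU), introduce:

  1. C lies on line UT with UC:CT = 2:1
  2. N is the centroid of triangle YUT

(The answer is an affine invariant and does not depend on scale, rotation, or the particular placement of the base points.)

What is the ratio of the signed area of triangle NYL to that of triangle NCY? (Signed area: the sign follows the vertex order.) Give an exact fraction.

[NYL]:[NCY] = -9

Set L = (0, 0), Y = (1, 0), U = (0, 1), T = (-2, 2); any affine frame gives the same invariant.
1. C lies on line UT with UC:CT = 2:1 ⇒ C = (-4/3, 5/3)
2. N is the centroid of triangle YUT ⇒ N = (-1/3, 1)
2·[NYL] = -1, 2·[NCY] = 1/9
[NYL]:[NCY] = -1:1/9 = -9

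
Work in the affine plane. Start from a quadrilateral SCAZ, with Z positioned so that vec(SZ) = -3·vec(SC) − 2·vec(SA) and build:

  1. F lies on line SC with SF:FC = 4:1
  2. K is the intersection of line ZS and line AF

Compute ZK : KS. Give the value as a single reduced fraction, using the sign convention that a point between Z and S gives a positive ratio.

Choose coordinates S = (0, 0), C = (1, 0), A = (0, 1), Z = (-3, -2).
1. F lies on line SC with SF:FC = 4:1 ⇒ F = (4/5, 0)
2. K is the intersection of line ZS and line AF ⇒ K = (12/23, 8/23)
K = Z + t·(S−Z) with t = 27/23, so ZK:KS = t:(1−t) = 27/23:-4/23

ZK:KS = -27/4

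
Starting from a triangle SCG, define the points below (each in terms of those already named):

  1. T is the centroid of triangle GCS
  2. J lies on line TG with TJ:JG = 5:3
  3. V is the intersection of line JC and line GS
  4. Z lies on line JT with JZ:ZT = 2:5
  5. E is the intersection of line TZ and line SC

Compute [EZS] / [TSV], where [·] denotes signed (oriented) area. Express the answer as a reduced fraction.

Set S = (0, 0), C = (1, 0), G = (0, 1); any affine frame gives the same invariant.
1. T is the centroid of triangle GCS ⇒ T = (1/3, 1/3)
2. J lies on line TG with TJ:JG = 5:3 ⇒ J = (1/8, 3/4)
3. V is the intersection of line JC and line GS ⇒ V = (0, 6/7)
4. Z lies on line JT with JZ:ZT = 2:5 ⇒ Z = (31/168, 53/84)
5. E is the intersection of line TZ and line SC ⇒ E = (1/2, 0)
2·[EZS] = 53/168, 2·[TSV] = -2/7
[EZS]:[TSV] = 53/168:-2/7 = -53/48

[EZS]:[TSV] = -53/48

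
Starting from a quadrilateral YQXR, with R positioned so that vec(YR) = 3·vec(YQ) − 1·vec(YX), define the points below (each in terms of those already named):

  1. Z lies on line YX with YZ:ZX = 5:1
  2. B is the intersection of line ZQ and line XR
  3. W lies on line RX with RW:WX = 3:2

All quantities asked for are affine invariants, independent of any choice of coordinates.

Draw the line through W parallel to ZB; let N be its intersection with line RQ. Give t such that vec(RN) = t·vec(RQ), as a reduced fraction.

Assign Y = (0, 0), Q = (1, 0), X = (0, 1), R = (3, -1) — the answer is frame-independent, so this choice is without loss of generality.
1. Z lies on line YX with YZ:ZX = 5:1 ⇒ Z = (0, 5/6)
2. B is the intersection of line ZQ and line XR ⇒ B = (-1, 5/3)
3. W lies on line RX with RW:WX = 3:2 ⇒ W = (6/5, 1/5)
through W parallel to ZB: direction (-1, 5/6); meets RQ at N = (21/10, -11/20)
N = R + t·(Q−R) with t = 9/20

t = 9/20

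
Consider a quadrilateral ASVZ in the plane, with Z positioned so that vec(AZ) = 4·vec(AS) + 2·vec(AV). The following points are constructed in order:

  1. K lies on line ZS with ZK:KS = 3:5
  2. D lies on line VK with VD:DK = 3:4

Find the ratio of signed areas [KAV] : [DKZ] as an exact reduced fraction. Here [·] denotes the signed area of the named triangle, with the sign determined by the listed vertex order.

Choose coordinates A = (0, 0), S = (1, 0), V = (0, 1), Z = (4, 2).
1. K lies on line ZS with ZK:KS = 3:5 ⇒ K = (23/8, 5/4)
2. D lies on line VK with VD:DK = 3:4 ⇒ D = (69/56, 31/28)
2·[KAV] = -23/8, 2·[DKZ] = 15/14
[KAV]:[DKZ] = -23/8:15/14 = -161/60

[KAV]:[DKZ] = -161/60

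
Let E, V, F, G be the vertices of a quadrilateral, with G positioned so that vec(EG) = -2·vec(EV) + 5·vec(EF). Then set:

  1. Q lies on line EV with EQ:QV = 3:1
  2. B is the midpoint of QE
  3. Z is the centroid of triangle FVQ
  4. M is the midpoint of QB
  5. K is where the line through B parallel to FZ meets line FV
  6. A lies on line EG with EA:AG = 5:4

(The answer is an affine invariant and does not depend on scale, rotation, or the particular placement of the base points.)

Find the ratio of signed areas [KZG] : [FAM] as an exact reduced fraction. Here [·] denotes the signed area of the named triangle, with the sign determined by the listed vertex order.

[KZG]:[FAM] = 84

Assign E = (0, 0), V = (1, 0), F = (0, 1), G = (-2, 5) — the answer is frame-independent, so this choice is without loss of generality.
1. Q lies on line EV with EQ:QV = 3:1 ⇒ Q = (3/4, 0)
2. B is the midpoint of QE ⇒ B = (3/8, 0)
3. Z is the centroid of triangle FVQ ⇒ Z = (7/12, 1/3)
4. M is the midpoint of QB ⇒ M = (9/16, 0)
5. K is where the line through B parallel to FZ meets line FV ⇒ K = (-4, 5)
6. A lies on line EG with EA:AG = 5:4 ⇒ A = (-10/9, 25/9)
2·[KZG] = 28/3, 2·[FAM] = 1/9
[KZG]:[FAM] = 28/3:1/9 = 84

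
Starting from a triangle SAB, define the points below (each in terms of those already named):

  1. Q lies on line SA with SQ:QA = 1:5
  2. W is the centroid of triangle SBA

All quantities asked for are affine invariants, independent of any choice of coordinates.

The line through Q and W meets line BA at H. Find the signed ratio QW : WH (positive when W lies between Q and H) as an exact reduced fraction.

QW:WH = 3/2

Work in coordinates with S = (0, 0), A = (1, 0), B = (0, 1).
1. Q lies on line SA with SQ:QA = 1:5 ⇒ Q = (1/6, 0)
2. W is the centroid of triangle SBA ⇒ W = (1/3, 1/3)
line QW meets BA at H = (4/9, 5/9)
W = Q + t·(H−Q) with t = 3/5, so QW:WH = 3/5:2/5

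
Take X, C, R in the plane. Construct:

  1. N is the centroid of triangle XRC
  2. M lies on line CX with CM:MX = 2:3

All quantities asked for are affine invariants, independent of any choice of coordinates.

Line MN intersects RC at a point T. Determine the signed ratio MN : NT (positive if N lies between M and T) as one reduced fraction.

MN:NT = 1/5

Work in coordinates with X = (0, 0), C = (1, 0), R = (0, 1).
1. N is the centroid of triangle XRC ⇒ N = (1/3, 1/3)
2. M lies on line CX with CM:MX = 2:3 ⇒ M = (3/5, 0)
line MN meets RC at T = (-1, 2)
N = M + t·(T−M) with t = 1/6, so MN:NT = 1/6:5/6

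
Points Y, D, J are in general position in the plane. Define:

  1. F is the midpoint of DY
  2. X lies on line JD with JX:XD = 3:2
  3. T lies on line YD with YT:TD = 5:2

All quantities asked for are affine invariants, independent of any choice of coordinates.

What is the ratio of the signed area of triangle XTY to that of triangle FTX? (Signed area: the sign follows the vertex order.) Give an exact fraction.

Choose coordinates Y = (0, 0), D = (1, 0), J = (0, 1).
1. F is the midpoint of DY ⇒ F = (1/2, 0)
2. X lies on line JD with JX:XD = 3:2 ⇒ X = (3/5, 2/5)
3. T lies on line YD with YT:TD = 5:2 ⇒ T = (5/7, 0)
2·[XTY] = -2/7, 2·[FTX] = 3/35
[XTY]:[FTX] = -2/7:3/35 = -10/3

[XTY]:[FTX] = -10/3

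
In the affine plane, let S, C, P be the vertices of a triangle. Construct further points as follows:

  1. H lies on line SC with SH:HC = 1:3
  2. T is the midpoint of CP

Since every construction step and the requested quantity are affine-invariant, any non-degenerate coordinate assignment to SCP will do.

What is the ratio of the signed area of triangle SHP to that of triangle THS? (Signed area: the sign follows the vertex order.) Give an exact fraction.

Assign S = (0, 0), C = (1, 0), P = (0, 1) — the answer is frame-independent, so this choice is without loss of generality.
1. H lies on line SC with SH:HC = 1:3 ⇒ H = (1/4, 0)
2. T is the midpoint of CP ⇒ T = (1/2, 1/2)
2·[SHP] = 1/4, 2·[THS] = -1/8
[SHP]:[THS] = 1/4:-1/8 = -2

[SHP]:[THS] = -2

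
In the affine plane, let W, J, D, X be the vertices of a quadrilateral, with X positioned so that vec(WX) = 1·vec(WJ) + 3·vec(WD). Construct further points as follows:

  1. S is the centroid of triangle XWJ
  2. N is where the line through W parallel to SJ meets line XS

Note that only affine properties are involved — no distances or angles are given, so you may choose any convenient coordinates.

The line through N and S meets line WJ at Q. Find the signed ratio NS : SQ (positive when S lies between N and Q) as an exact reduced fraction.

NS:SQ = -2

Set W = (0, 0), J = (1, 0), D = (0, 1), X = (1, 3); any affine frame gives the same invariant.
1. S is the centroid of triangle XWJ ⇒ S = (2/3, 1)
2. N is where the line through W parallel to SJ meets line XS ⇒ N = (1/3, -1)
line NS meets WJ at Q = (1/2, 0)
S = N + t·(Q−N) with t = 2, so NS:SQ = 2:-1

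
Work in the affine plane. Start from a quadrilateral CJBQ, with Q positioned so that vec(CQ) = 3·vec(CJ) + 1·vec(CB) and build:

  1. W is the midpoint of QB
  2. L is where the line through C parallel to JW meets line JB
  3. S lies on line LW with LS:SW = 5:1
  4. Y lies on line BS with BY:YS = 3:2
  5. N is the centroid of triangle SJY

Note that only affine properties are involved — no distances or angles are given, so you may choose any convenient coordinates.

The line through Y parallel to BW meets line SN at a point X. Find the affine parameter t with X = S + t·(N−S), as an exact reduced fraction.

t = -6/83

Choose coordinates C = (0, 0), J = (1, 0), B = (0, 1), Q = (3, 1).
1. W is the midpoint of QB ⇒ W = (3/2, 1)
2. L is where the line through C parallel to JW meets line JB ⇒ L = (1/3, 2/3)
3. S lies on line LW with LS:SW = 5:1 ⇒ S = (47/36, 17/18)
4. Y lies on line BS with BY:YS = 3:2 ⇒ Y = (47/60, 29/30)
5. N is the centroid of triangle SJY ⇒ N = (139/135, 86/135)
through Y parallel to BW: direction (3/2, 0); meets SN at X = (6601/4980, 29/30)
X = S + t·(N−S) with t = -6/83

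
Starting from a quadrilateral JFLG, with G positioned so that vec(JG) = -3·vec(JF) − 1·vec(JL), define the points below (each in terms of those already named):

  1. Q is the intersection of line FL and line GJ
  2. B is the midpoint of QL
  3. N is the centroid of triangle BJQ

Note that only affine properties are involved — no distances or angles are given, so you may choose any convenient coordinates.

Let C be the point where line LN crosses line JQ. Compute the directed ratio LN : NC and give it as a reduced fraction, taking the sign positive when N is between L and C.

LN:NC = 5

Assign J = (0, 0), F = (1, 0), L = (0, 1), G = (-3, -1) — the answer is frame-independent, so this choice is without loss of generality.
1. Q is the intersection of line FL and line GJ ⇒ Q = (3/4, 1/4)
2. B is the midpoint of QL ⇒ B = (3/8, 5/8)
3. N is the centroid of triangle BJQ ⇒ N = (3/8, 7/24)
line LN meets JQ at C = (9/20, 3/20)
N = L + t·(C−L) with t = 5/6, so LN:NC = 5/6:1/6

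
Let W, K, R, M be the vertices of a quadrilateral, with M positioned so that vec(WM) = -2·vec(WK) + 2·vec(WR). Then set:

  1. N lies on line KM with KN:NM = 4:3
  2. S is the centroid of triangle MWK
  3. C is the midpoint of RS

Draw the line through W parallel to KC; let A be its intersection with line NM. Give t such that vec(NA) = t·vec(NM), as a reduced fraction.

Choose coordinates W = (0, 0), K = (1, 0), R = (0, 1), M = (-2, 2).
1. N lies on line KM with KN:NM = 4:3 ⇒ N = (-5/7, 8/7)
2. S is the centroid of triangle MWK ⇒ S = (-1/3, 2/3)
3. C is the midpoint of RS ⇒ C = (-1/6, 5/6)
through W parallel to KC: direction (-7/6, 5/6); meets NM at A = (-14, 10)
A = N + t·(M−N) with t = 31/3

t = 31/3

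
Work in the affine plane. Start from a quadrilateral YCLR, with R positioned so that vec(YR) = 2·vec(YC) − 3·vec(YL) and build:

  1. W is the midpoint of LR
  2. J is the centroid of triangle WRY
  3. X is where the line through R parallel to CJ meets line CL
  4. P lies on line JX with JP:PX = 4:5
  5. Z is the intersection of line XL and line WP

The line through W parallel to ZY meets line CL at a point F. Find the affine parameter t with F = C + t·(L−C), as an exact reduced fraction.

Set Y = (0, 0), C = (1, 0), L = (0, 1), R = (2, -3); any affine frame gives the same invariant.
1. W is the midpoint of LR ⇒ W = (1, -1)
2. J is the centroid of triangle WRY ⇒ J = (1, -4/3)
3. X is where the line through R parallel to CJ meets line CL ⇒ X = (2, -1)
4. P lies on line JX with JP:PX = 4:5 ⇒ P = (13/9, -32/27)
5. Z is the intersection of line XL and line WP ⇒ Z = (19/7, -12/7)
through W parallel to ZY: direction (-19/7, 12/7); meets CL at F = (26/7, -19/7)
F = C + t·(L−C) with t = -19/7

t = -19/7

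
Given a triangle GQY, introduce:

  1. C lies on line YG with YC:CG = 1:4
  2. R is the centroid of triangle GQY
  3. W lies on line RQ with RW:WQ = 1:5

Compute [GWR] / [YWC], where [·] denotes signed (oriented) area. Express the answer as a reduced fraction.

[GWR]:[YWC] = -5/8

Set G = (0, 0), Q = (1, 0), Y = (0, 1); any affine frame gives the same invariant.
1. C lies on line YG with YC:CG = 1:4 ⇒ C = (0, 4/5)
2. R is the centroid of triangle GQY ⇒ R = (1/3, 1/3)
3. W lies on line RQ with RW:WQ = 1:5 ⇒ W = (4/9, 5/18)
2·[GWR] = 1/18, 2·[YWC] = -4/45
[GWR]:[YWC] = 1/18:-4/45 = -5/8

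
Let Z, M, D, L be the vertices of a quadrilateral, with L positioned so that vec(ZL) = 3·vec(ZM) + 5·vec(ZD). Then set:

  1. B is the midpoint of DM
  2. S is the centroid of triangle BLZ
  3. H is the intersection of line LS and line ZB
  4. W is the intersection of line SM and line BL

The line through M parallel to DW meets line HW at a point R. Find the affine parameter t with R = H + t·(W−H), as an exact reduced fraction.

t = -73/95

Set Z = (0, 0), M = (1, 0), D = (0, 1), L = (3, 5); any affine frame gives the same invariant.
1. B is the midpoint of DM ⇒ B = (1/2, 1/2)
2. S is the centroid of triangle BLZ ⇒ S = (7/6, 11/6)
3. H is the intersection of line LS and line ZB ⇒ H = (1/4, 1/4)
4. W is the intersection of line SM and line BL ⇒ W = (53/46, 77/46)
through M parallel to DW: direction (53/46, 31/46); meets HW at R = (-1937/4370, -3689/4370)
R = H + t·(W−H) with t = -73/95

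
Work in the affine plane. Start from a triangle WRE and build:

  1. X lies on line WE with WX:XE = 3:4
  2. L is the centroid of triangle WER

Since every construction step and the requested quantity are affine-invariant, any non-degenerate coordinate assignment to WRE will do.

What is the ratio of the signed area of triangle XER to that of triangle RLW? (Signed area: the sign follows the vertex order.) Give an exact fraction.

[XER]:[RLW] = -12/7

Work in coordinates with W = (0, 0), R = (1, 0), E = (0, 1).
1. X lies on line WE with WX:XE = 3:4 ⇒ X = (0, 3/7)
2. L is the centroid of triangle WER ⇒ L = (1/3, 1/3)
2·[XER] = -4/7, 2·[RLW] = 1/3
[XER]:[RLW] = -4/7:1/3 = -12/7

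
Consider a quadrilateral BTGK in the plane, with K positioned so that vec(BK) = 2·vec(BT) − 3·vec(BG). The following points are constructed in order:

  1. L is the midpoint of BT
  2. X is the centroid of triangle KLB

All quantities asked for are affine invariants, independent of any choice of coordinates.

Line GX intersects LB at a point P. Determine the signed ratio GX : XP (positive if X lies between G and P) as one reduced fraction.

GX:XP = -2

Work in coordinates with B = (0, 0), T = (1, 0), G = (0, 1), K = (2, -3).
1. L is the midpoint of BT ⇒ L = (1/2, 0)
2. X is the centroid of triangle KLB ⇒ X = (5/6, -1)
line GX meets LB at P = (5/12, 0)
X = G + t·(P−G) with t = 2, so GX:XP = 2:-1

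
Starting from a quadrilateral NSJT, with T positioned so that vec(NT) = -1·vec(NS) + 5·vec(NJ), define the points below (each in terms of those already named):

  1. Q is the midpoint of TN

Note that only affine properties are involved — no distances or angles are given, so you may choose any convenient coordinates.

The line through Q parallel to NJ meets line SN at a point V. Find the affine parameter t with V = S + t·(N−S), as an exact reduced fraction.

Choose coordinates N = (0, 0), S = (1, 0), J = (0, 1), T = (-1, 5).
1. Q is the midpoint of TN ⇒ Q = (-1/2, 5/2)
through Q parallel to NJ: direction (0, 1); meets SN at V = (-1/2, 0)
V = S + t·(N−S) with t = 3/2

t = 3/2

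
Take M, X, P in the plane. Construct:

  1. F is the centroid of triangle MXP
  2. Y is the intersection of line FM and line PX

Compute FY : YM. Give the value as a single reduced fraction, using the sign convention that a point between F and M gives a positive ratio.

FY:YM = -1/3

Assign M = (0, 0), X = (1, 0), P = (0, 1) — the answer is frame-independent, so this choice is without loss of generality.
1. F is the centroid of triangle MXP ⇒ F = (1/3, 1/3)
2. Y is the intersection of line FM and line PX ⇒ Y = (1/2, 1/2)
Y = F + t·(M−F) with t = -1/2, so FY:YM = t:(1−t) = -1/2:3/2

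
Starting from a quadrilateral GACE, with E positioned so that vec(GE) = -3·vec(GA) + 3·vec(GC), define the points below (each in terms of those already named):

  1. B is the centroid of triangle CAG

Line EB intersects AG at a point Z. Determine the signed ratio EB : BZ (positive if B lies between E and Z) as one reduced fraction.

Choose coordinates G = (0, 0), A = (1, 0), C = (0, 1), E = (-3, 3).
1. B is the centroid of triangle CAG ⇒ B = (1/3, 1/3)
line EB meets AG at Z = (3/4, 0)
B = E + t·(Z−E) with t = 8/9, so EB:BZ = 8/9:1/9

EB:BZ = 8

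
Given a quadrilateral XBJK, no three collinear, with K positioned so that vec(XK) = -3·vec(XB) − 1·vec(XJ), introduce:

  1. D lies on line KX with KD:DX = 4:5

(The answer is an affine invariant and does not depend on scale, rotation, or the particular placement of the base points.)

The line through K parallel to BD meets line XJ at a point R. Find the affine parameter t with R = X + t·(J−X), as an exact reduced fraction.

t = -3/8

Choose coordinates X = (0, 0), B = (1, 0), J = (0, 1), K = (-3, -1).
1. D lies on line KX with KD:DX = 4:5 ⇒ D = (-5/3, -5/9)
through K parallel to BD: direction (-8/3, -5/9); meets XJ at R = (0, -3/8)
R = X + t·(J−X) with t = -3/8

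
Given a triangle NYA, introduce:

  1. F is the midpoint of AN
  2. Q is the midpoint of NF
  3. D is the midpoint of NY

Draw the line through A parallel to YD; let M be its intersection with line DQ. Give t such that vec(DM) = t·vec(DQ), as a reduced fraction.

t = 4

Assign N = (0, 0), Y = (1, 0), A = (0, 1) — the answer is frame-independent, so this choice is without loss of generality.
1. F is the midpoint of AN ⇒ F = (0, 1/2)
2. Q is the midpoint of NF ⇒ Q = (0, 1/4)
3. D is the midpoint of NY ⇒ D = (1/2, 0)
through A parallel to YD: direction (-1/2, 0); meets DQ at M = (-3/2, 1)
M = D + t·(Q−D) with t = 4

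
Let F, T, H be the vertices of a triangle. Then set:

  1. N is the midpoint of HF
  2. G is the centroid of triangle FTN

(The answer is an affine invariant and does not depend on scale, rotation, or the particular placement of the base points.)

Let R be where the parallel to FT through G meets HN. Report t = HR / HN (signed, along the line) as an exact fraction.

Assign F = (0, 0), T = (1, 0), H = (0, 1) — the answer is frame-independent, so this choice is without loss of generality.
1. N is the midpoint of HF ⇒ N = (0, 1/2)
2. G is the centroid of triangle FTN ⇒ G = (1/3, 1/6)
through G parallel to FT: direction (1, 0); meets HN at R = (0, 1/6)
R = H + t·(N−H) with t = 5/3

t = 5/3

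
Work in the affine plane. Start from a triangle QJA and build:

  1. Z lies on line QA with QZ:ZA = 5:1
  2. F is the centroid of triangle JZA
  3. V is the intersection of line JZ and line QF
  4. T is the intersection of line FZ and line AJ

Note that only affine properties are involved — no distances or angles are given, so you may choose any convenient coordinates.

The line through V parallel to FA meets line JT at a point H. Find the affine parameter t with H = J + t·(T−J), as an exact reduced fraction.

t = 11/4

Work in coordinates with Q = (0, 0), J = (1, 0), A = (0, 1).
1. Z lies on line QA with QZ:ZA = 5:1 ⇒ Z = (0, 5/6)
2. F is the centroid of triangle JZA ⇒ F = (1/3, 11/18)
3. V is the intersection of line JZ and line QF ⇒ V = (5/16, 55/96)
4. T is the intersection of line FZ and line AJ ⇒ T = (1/2, 1/2)
through V parallel to FA: direction (-1/3, 7/18); meets JT at H = (-3/8, 11/8)
H = J + t·(T−J) with t = 11/4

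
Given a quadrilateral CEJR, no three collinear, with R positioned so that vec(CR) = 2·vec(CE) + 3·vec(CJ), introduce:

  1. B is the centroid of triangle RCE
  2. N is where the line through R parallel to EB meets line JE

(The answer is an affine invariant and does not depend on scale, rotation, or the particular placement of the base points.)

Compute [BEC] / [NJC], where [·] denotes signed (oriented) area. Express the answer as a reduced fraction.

[BEC]:[NJC] = -1/2

Work in coordinates with C = (0, 0), E = (1, 0), J = (0, 1), R = (2, 3).
1. B is the centroid of triangle RCE ⇒ B = (1, 1)
2. N is where the line through R parallel to EB meets line JE ⇒ N = (2, -1)
2·[BEC] = -1, 2·[NJC] = 2
[BEC]:[NJC] = -1:2 = -1/2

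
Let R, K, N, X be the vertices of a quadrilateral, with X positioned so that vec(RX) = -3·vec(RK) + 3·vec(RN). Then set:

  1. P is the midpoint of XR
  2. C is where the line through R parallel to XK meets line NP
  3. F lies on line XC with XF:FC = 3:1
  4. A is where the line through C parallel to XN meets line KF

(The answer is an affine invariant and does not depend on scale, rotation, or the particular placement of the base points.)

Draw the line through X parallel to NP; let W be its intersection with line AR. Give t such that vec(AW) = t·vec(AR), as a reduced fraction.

Assign R = (0, 0), K = (1, 0), N = (0, 1), X = (-3, 3) — the answer is frame-independent, so this choice is without loss of generality.
1. P is the midpoint of XR ⇒ P = (-3/2, 3/2)
2. C is where the line through R parallel to XK meets line NP ⇒ C = (-12/5, 9/5)
3. F lies on line XC with XF:FC = 3:1 ⇒ F = (-51/20, 21/10)
4. A is where the line through C parallel to XN meets line KF ⇒ A = (-417/80, 147/40)
through X parallel to NP: direction (-3/2, 1/2); meets AR at W = (-834/155, 588/155)
W = A + t·(R−A) with t = -1/31

t = -1/31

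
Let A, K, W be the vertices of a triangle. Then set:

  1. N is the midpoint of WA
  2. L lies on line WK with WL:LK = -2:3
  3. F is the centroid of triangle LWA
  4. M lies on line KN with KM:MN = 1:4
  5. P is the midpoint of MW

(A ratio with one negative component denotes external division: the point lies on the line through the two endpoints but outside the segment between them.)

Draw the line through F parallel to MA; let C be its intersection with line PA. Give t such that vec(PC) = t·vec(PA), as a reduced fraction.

Set A = (0, 0), K = (1, 0), W = (0, 1); any affine frame gives the same invariant.
1. N is the midpoint of WA ⇒ N = (0, 1/2)
2. L lies on line WK with WL:LK = -2:3 ⇒ L = (-2, 3)
3. F is the centroid of triangle LWA ⇒ F = (-2/3, 4/3)
4. M lies on line KN with KM:MN = 1:4 ⇒ M = (4/5, 1/10)
5. P is the midpoint of MW ⇒ P = (2/5, 11/20)
through F parallel to MA: direction (-4/5, -1/10); meets PA at C = (17/15, 187/120)
C = P + t·(A−P) with t = -11/6

t = -11/6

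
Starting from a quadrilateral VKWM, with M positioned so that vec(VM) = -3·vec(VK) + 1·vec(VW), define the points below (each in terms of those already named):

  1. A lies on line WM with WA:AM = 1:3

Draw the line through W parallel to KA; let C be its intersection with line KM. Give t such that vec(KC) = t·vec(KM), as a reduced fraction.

Work in coordinates with V = (0, 0), K = (1, 0), W = (0, 1), M = (-3, 1).
1. A lies on line WM with WA:AM = 1:3 ⇒ A = (-3/4, 1)
through W parallel to KA: direction (-7/4, 1); meets KM at C = (7/3, -1/3)
C = K + t·(M−K) with t = -1/3

t = -1/3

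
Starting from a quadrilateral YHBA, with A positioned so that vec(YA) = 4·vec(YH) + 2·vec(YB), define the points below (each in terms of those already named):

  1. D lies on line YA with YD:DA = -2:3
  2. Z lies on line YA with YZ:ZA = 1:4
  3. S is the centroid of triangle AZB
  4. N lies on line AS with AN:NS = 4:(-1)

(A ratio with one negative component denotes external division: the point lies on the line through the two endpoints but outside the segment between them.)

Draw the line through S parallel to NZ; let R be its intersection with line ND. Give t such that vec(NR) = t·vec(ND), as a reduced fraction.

Work in coordinates with Y = (0, 0), H = (1, 0), B = (0, 1), A = (4, 2).
1. D lies on line YA with YD:DA = -2:3 ⇒ D = (-8, -4)
2. Z lies on line YA with YZ:ZA = 1:4 ⇒ Z = (4/5, 2/5)
3. S is the centroid of triangle AZB ⇒ S = (8/5, 17/15)
4. N lies on line AS with AN:NS = 4:(-1) ⇒ N = (4/5, 38/45)
through S parallel to NZ: direction (0, -4/9); meets ND at R = (8/5, 212/165)
R = N + t·(D−N) with t = -1/11

t = -1/11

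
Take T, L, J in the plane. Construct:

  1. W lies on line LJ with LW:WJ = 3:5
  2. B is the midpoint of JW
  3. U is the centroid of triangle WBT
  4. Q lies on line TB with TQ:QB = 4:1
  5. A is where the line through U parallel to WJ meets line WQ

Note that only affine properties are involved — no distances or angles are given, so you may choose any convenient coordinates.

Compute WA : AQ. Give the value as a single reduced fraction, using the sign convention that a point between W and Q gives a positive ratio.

Assign T = (0, 0), L = (1, 0), J = (0, 1) — the answer is frame-independent, so this choice is without loss of generality.
1. W lies on line LJ with LW:WJ = 3:5 ⇒ W = (5/8, 3/8)
2. B is the midpoint of JW ⇒ B = (5/16, 11/16)
3. U is the centroid of triangle WBT ⇒ U = (5/16, 17/48)
4. Q lies on line TB with TQ:QB = 4:1 ⇒ Q = (1/4, 11/20)
5. A is where the line through U parallel to WJ meets line WQ ⇒ A = (0, 2/3)
A = W + t·(Q−W) with t = 5/3, so WA:AQ = t:(1−t) = 5/3:-2/3

WA:AQ = -5/2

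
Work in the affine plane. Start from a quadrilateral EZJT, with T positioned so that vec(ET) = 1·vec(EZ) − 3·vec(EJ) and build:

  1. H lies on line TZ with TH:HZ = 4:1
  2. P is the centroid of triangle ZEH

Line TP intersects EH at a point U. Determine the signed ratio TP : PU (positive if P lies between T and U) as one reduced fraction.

Assign E = (0, 0), Z = (1, 0), J = (0, 1), T = (1, -3) — the answer is frame-independent, so this choice is without loss of generality.
1. H lies on line TZ with TH:HZ = 4:1 ⇒ H = (1, -3/5)
2. P is the centroid of triangle ZEH ⇒ P = (2/3, -1/5)
line TP meets EH at U = (9/13, -27/65)
P = T + t·(U−T) with t = 13/12, so TP:PU = 13/12:-1/12

TP:PU = -13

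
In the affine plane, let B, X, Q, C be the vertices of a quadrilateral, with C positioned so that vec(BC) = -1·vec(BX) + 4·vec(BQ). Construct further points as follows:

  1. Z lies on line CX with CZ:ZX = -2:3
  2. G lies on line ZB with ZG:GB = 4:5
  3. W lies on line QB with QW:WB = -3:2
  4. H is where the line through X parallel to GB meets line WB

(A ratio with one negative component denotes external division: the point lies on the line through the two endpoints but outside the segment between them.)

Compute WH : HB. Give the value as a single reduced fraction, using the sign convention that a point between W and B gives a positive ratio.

WH:HB = -11/6

Choose coordinates B = (0, 0), X = (1, 0), Q = (0, 1), C = (-1, 4).
1. Z lies on line CX with CZ:ZX = -2:3 ⇒ Z = (-5, 12)
2. G lies on line ZB with ZG:GB = 4:5 ⇒ G = (-25/9, 20/3)
3. W lies on line QB with QW:WB = -3:2 ⇒ W = (0, -2)
4. H is where the line through X parallel to GB meets line WB ⇒ H = (0, 12/5)
H = W + t·(B−W) with t = 11/5, so WH:HB = t:(1−t) = 11/5:-6/5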